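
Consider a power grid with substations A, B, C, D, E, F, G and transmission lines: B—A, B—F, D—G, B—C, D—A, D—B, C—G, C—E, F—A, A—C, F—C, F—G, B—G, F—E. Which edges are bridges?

none

The edges on the cycle F-C-G-F are not bridges since each lies on that cycle.
Every edge lies on some cycle, so there are no bridges.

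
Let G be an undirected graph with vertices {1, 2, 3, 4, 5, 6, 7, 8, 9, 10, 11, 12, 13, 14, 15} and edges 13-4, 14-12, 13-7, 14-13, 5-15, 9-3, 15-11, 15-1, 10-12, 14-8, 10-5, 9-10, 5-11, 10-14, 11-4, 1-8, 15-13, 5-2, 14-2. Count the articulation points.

3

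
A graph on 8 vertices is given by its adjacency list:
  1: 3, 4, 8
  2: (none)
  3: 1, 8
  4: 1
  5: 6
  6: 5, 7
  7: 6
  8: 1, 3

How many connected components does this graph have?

3

2 is isolated — a component by itself.
Starting from 5 we can reach 5, 6, 7. That is one component of size 3.
Starting from 1 we can reach 1, 3, 4, 8. That is one component of size 4.
Total: 3 components.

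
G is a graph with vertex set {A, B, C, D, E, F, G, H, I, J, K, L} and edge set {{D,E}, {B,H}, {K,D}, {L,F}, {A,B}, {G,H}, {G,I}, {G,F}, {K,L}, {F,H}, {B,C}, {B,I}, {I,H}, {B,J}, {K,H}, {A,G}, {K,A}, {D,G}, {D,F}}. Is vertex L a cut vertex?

No

Deleting L leaves 1 component (was 1) (its neighbors F, K remain connected to each other), so L is not a cut vertex.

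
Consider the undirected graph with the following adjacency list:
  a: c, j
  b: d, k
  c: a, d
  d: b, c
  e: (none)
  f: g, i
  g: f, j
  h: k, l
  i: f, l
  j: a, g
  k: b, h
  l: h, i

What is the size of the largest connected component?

11

e is isolated — a component by itself.
Starting from a we can reach a, b, c, d, f, g, h, i, j, k, l. That is one component of size 11.
The largest has 11 vertices.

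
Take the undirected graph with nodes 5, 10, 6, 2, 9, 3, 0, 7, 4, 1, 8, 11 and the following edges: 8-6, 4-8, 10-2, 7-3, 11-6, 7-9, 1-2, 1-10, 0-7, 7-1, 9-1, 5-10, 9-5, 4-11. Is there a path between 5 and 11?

The component containing 5 is {0, 1, 2, 3, 5, 7, 9, 10}, and 11 is not in it.

No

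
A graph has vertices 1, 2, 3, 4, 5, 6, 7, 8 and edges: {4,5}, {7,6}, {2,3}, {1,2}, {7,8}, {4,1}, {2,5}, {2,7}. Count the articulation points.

Removing 2 increases the component count from 1 to 3, so 2 is a cut vertex.
Removing 7 increases the component count from 1 to 3, so 7 is a cut vertex.
By contrast removing 1 leaves 1 component; it is not a cut vertex. No other vertex is a cut vertex either.

2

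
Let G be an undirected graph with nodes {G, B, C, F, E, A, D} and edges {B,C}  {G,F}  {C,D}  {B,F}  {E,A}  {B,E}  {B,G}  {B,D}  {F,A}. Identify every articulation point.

B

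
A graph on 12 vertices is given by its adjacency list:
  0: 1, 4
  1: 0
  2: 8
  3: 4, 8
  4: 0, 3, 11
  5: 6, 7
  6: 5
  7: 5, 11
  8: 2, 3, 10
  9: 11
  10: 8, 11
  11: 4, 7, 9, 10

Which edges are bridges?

0-1, 0-4, 11-7, 11-9, 2-8, 5-6, 5-7

The edges on the cycle 8-3-4-11-10-8 are not bridges since each lies on that cycle.
But removing 1-0 disconnects 1 from 0; removing 8-2 disconnects 8 from 2; removing 11-7 disconnects 11 from 7; removing 5-6 disconnects 5 from 6 — these are bridges.
In total 7 edges are bridges.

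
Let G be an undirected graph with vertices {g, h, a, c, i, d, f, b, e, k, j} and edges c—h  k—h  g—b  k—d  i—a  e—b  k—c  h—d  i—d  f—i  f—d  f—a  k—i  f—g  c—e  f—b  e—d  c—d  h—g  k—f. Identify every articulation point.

none

Removing k, for instance, still leaves 2 components. No single vertex removal increases the component count — the graph has no articulation points.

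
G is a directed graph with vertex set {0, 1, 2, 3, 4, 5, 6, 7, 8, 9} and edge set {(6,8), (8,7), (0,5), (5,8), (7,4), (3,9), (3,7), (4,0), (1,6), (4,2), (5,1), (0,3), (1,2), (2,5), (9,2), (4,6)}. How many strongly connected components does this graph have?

1

{0, 1, 2, 3, 4, 5, 6, 7, 8, 9} are all mutually reachable — one SCC of size 10.
That gives 1 strongly connected component.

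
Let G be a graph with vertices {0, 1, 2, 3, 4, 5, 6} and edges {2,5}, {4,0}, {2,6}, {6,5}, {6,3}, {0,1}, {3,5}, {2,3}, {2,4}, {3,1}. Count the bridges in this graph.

The edges on the cycle 2-6-3-5-2 are not bridges since each lies on that cycle.
Every edge lies on some cycle, so there are no bridges.

0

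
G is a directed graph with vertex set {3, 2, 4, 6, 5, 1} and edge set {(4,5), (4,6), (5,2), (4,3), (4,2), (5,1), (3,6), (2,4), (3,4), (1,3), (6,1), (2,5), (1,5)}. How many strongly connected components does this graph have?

1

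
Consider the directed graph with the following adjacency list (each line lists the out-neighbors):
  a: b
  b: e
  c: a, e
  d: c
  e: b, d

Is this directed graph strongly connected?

From c we can reach every vertex (a, b, c, d, e), and every vertex can reach c (a, b, c, d, e). So the whole graph is one strongly connected component.

Yes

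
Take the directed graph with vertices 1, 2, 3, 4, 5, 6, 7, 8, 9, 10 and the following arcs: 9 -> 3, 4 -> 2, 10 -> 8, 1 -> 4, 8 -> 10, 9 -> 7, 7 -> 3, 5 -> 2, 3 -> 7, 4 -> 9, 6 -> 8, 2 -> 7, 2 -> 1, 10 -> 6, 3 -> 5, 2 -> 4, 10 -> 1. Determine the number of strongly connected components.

{1, 2, 3, 4, 5, 7, 9} are all mutually reachable — one SCC of size 7.
{6, 8, 10} are all mutually reachable — one SCC of size 3.
That gives 2 strongly connected components.

2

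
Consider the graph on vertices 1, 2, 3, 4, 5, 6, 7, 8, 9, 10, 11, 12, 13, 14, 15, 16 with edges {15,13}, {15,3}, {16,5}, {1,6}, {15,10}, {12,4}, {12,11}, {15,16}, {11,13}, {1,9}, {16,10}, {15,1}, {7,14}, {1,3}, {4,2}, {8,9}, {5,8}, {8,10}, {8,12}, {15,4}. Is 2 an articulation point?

No

Deleting 2 leaves 2 components (was 2), so 2 is not a cut vertex.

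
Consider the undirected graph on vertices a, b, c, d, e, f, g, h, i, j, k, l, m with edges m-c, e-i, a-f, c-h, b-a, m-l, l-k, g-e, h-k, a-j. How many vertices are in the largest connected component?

5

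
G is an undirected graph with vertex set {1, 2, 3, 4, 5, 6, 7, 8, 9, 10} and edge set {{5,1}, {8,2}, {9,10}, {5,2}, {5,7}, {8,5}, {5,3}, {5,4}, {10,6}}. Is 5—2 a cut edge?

No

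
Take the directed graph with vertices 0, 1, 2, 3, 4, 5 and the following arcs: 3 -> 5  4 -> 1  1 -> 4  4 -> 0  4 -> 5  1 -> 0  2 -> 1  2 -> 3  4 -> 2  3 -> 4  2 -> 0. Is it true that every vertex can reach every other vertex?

No

There is no directed path from 5 to 3, so the graph is not strongly connected.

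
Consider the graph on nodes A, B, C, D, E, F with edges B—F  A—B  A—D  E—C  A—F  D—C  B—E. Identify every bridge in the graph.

none

The edges on the cycle A-D-C-E-B-A are not bridges since each lies on that cycle.
Every edge lies on some cycle, so there are no bridges.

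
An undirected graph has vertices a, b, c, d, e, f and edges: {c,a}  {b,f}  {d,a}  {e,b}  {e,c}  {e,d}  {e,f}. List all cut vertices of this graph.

e

Removing e increases the component count from 1 to 2, so e is a cut vertex.
By contrast removing a leaves 1 component; it is not a cut vertex. No other vertex is a cut vertex either.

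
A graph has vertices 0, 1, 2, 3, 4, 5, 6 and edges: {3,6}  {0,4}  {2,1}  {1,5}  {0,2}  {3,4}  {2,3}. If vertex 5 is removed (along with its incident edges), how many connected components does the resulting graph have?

1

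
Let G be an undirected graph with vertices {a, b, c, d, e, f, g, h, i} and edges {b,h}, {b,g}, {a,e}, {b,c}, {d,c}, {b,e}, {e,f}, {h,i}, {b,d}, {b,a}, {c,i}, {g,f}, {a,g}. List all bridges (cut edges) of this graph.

The edges on the cycle b-a-e-b are not bridges since each lies on that cycle.
Every edge lies on some cycle, so there are no bridges.

none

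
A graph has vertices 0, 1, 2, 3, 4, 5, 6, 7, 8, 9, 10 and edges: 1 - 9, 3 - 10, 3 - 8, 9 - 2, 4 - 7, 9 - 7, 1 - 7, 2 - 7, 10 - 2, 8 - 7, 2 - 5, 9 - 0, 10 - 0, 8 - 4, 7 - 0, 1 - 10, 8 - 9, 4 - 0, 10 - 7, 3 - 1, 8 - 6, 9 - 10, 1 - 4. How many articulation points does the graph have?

2

Removing 2 increases the component count from 1 to 2, so 2 is a cut vertex.
Removing 8 increases the component count from 1 to 2, so 8 is a cut vertex.
By contrast removing 0 leaves 1 component; it is not a cut vertex. No other vertex is a cut vertex either.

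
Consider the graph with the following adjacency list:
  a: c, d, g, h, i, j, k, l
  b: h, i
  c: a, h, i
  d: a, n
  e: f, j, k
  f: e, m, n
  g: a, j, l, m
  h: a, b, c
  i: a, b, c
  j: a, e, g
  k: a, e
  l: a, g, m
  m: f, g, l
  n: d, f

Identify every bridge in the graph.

none

The edges on the cycle a-c-i-a are not bridges since each lies on that cycle.
Every edge lies on some cycle, so there are no bridges.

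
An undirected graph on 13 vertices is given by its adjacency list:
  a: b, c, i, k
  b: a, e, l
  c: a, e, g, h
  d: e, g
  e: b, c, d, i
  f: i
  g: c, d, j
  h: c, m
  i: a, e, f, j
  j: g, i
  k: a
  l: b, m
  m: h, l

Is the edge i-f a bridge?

Yes

Removing i-f leaves no path between i and f: the component count goes from 1 to 2. So it is a bridge.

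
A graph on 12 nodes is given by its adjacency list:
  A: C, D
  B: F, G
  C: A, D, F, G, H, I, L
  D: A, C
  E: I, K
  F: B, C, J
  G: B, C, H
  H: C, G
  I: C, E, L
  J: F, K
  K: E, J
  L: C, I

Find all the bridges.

none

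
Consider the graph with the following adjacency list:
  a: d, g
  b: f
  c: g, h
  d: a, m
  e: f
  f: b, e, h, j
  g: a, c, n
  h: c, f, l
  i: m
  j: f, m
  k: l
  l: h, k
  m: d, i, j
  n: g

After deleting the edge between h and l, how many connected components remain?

2

Before removal there is 1 component.
h-l is a bridge — removing it separates h's side from l's side.
After removal: 2 components.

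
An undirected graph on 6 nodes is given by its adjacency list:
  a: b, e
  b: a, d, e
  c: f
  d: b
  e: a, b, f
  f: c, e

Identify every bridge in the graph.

The edges on the cycle b-a-e-b are not bridges since each lies on that cycle.
But removing f-c disconnects f from c; removing e-f disconnects e from f; removing b-d disconnects b from d — these are bridges.

b-d, c-f, e-f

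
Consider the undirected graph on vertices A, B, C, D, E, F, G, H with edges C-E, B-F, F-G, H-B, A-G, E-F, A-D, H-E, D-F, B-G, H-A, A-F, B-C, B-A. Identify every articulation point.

Removing F, for instance, still leaves 1 component. No single vertex removal increases the component count — the graph has no articulation points.

none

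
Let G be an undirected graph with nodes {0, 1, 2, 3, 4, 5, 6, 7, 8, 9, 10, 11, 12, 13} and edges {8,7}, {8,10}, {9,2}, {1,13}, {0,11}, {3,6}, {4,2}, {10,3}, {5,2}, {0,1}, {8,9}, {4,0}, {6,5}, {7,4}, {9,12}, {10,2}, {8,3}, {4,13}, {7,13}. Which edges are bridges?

The edges on the cycle 4-0-1-13-4 are not bridges since each lies on that cycle.
But removing 12–9 disconnects 12 from 9; removing 11–0 disconnects 11 from 0 — these are bridges.

0-11, 12-9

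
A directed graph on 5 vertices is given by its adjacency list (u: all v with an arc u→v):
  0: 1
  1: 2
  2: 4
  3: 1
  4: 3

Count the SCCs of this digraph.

2

{1, 2, 3, 4} are all mutually reachable — one SCC of size 4.
{0} is an SCC by itself.
That gives 2 strongly connected components.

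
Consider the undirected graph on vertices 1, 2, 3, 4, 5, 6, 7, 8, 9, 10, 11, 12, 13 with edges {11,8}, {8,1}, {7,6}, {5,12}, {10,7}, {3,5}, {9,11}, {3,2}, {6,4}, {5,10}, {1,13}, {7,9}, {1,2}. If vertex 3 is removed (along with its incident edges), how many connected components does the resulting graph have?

With 3 gone, the remaining components are: {1, 2, 4, 5, 6, 7, 8, 9, 10, 11, 12, 13}.
That is 1 component.

1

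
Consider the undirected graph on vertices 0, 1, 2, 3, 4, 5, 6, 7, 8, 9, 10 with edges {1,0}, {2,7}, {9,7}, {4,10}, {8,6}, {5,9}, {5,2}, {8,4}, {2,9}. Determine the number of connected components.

3 is isolated — a component by itself.
Starting from 0 we can reach 0, 1. That is one component of size 2.
Starting from 4 we can reach 4, 6, 8, 10. That is one component of size 4.
Starting from 2 we can reach 2, 5, 7, 9. That is one component of size 4.
Total: 4 components.

4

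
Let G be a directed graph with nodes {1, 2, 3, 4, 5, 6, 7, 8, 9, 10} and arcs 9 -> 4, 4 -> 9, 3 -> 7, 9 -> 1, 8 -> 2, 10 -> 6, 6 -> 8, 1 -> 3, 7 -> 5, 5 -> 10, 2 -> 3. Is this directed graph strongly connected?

No

There is no directed path from 6 to 4, so the graph is not strongly connected.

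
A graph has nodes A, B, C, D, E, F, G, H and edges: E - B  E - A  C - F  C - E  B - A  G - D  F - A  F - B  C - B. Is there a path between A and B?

From A we can reach A, B, C, E, F, which includes B.

Yes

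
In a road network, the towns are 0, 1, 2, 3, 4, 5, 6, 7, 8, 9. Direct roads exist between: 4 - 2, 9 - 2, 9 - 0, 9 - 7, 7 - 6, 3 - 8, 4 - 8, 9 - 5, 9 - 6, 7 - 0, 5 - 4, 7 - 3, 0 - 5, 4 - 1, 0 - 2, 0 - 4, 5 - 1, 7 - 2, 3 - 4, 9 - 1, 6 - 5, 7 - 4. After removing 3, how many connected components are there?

With 3 gone, the remaining components are: {0, 1, 2, 4, 5, 6, 7, 8, 9}.
That is 1 component.

1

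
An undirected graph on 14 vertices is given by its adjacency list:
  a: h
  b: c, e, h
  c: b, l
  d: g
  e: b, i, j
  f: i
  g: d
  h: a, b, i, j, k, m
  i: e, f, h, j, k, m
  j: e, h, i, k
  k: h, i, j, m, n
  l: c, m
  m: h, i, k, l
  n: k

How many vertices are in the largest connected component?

Starting from d we can reach d, g. That is one component of size 2.
Starting from a we can reach a, b, c, e, f, h, i, j, k, l, m, n. That is one component of size 12.
The largest has 12 vertices.

12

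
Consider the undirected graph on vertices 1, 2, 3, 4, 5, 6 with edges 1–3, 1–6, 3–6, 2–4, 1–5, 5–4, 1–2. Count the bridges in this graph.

0

The edges on the cycle 1-3-6-1 are not bridges since each lies on that cycle.
Every edge lies on some cycle, so there are no bridges.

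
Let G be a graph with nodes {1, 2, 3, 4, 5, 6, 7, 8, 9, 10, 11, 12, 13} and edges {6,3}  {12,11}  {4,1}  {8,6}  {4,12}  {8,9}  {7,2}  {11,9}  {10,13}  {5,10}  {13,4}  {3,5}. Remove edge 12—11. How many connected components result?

2

12 and 11 are still connected via 12-4-13-10-5-3-6-8-9-11, so the component count stays at 2.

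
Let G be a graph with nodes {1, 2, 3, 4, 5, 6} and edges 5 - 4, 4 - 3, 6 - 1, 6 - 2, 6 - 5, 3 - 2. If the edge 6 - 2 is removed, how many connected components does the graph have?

1

6 and 2 are still connected via 6-5-4-3-2, so the component count stays at 1.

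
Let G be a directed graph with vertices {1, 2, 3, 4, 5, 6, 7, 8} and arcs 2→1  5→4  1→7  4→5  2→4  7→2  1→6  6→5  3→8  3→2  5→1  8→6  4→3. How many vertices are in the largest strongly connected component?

8

{1, 2, 3, 4, 5, 6, 7, 8} are all mutually reachable — one SCC of size 8.
The largest has 8 vertices.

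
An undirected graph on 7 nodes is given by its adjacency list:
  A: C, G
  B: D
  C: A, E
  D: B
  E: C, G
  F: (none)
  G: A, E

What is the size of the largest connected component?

F is isolated — a component by itself.
Starting from B we can reach B, D. That is one component of size 2.
Starting from A we can reach A, C, E, G. That is one component of size 4.
The largest has 4 vertices.

4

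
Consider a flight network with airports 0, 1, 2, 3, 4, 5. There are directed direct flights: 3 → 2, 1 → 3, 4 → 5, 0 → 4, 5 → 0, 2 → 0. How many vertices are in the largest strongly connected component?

{0, 4, 5} are all mutually reachable — one SCC of size 3.
{2} is an SCC by itself.
{1} is an SCC by itself.
{3} is an SCC by itself.
The largest has 3 vertices.

3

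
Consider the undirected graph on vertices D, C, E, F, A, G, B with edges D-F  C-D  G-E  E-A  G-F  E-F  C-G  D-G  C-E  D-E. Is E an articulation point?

Deleting E raises the number of components from 2 to 3, so E is a cut vertex.

Yes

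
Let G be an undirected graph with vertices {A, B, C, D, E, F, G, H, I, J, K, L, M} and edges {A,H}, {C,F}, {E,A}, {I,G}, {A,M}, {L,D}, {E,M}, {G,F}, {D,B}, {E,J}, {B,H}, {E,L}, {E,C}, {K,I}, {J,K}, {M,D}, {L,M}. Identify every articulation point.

Removing E increases the component count from 1 to 2, so E is a cut vertex.
By contrast removing D leaves 1 component; it is not a cut vertex. No other vertex is a cut vertex either.

E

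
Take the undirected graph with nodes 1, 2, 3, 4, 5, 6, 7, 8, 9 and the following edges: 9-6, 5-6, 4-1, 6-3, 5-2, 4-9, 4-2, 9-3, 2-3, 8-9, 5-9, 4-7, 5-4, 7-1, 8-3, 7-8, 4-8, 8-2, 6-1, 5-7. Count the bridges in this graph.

0

The edges on the cycle 5-4-9-3-6-5 are not bridges since each lies on that cycle.
Every edge lies on some cycle, so there are no bridges.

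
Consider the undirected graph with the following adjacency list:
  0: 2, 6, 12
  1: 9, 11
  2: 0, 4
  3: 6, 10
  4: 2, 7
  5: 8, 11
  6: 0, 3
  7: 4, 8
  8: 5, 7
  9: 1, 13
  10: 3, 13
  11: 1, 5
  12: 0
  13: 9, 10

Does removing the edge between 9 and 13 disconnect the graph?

After removing 9-13, the path 9-1-11-5-8-7-4-2-0-6-3-10-13 still connects them, so the edge is not a bridge.

No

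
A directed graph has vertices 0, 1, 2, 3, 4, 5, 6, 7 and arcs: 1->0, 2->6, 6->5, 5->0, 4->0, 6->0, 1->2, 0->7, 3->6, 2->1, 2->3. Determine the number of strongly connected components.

7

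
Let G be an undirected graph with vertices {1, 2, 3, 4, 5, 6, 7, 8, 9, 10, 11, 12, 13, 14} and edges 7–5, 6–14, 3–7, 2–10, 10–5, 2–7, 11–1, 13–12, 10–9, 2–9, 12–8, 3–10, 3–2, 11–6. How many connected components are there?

4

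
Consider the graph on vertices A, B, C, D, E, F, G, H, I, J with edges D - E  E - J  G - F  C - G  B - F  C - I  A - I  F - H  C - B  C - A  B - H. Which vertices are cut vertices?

Removing C increases the component count from 2 to 3, so C is a cut vertex.
Removing E increases the component count from 2 to 3, so E is a cut vertex.
By contrast removing D leaves 2 components; it is not a cut vertex. No other vertex is a cut vertex either.

C, E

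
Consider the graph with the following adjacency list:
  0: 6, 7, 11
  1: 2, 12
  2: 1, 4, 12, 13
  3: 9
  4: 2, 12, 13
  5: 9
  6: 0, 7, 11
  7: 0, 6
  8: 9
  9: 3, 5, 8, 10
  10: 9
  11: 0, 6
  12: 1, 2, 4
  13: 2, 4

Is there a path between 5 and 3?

From 5 we can reach 3, 5, 8, 9, 10, which includes 3.

Yes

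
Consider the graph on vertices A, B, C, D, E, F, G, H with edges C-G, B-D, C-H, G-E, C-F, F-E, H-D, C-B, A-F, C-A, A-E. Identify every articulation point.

C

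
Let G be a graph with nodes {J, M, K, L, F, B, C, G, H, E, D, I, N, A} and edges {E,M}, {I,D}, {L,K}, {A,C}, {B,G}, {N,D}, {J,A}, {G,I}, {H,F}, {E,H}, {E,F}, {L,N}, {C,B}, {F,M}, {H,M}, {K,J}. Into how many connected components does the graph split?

2

Starting from E we can reach E, F, H, M. That is one component of size 4.
Starting from A we can reach A, B, C, D, G, I, J, K, L, N. That is one component of size 10.
Total: 2 components.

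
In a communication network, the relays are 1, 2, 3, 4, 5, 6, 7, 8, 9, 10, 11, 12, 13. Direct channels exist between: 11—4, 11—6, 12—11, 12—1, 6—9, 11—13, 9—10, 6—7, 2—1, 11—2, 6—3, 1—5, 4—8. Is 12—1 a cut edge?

No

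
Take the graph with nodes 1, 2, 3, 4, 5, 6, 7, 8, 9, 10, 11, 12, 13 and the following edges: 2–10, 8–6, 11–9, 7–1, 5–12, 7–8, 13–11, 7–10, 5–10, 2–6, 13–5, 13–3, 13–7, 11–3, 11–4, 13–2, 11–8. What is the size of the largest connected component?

13

Starting from 1 we can reach 1, 2, 3, 4, 5, 6, 7, 8, 9, 10, 11, 12, 13. That is one component of size 13.
The largest has 13 vertices.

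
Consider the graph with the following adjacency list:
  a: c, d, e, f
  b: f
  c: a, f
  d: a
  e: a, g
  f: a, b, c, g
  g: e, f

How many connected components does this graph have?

1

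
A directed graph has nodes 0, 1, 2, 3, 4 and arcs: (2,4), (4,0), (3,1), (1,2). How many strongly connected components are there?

5

{0} is an SCC by itself.
{1} is an SCC by itself.
{3} is an SCC by itself.
{4} is an SCC by itself.
{2} is an SCC by itself.
That gives 5 strongly connected components.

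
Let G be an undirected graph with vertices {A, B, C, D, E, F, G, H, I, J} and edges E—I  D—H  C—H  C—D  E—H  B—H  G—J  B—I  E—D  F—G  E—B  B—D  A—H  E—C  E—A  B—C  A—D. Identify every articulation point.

G

Removing G increases the component count from 2 to 3, so G is a cut vertex.
By contrast removing C leaves 2 components; it is not a cut vertex. No other vertex is a cut vertex either.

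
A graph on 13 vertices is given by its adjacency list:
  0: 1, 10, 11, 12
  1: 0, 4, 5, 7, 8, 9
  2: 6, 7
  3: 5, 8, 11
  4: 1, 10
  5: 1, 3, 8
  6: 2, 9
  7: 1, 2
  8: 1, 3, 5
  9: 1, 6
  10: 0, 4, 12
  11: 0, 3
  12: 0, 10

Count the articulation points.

Removing 1 increases the component count from 1 to 2, so 1 is a cut vertex.
By contrast removing 2 leaves 1 component; it is not a cut vertex. No other vertex is a cut vertex either.

1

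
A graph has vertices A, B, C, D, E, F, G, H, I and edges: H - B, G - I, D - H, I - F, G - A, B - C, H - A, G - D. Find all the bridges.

B-C, B-H, F-I, G-I

The edges on the cycle G-D-H-A-G are not bridges since each lies on that cycle.
But removing I - F disconnects I from F; removing B - H disconnects B from H; removing I - G disconnects I from G; removing C - B disconnects C from B — these are bridges.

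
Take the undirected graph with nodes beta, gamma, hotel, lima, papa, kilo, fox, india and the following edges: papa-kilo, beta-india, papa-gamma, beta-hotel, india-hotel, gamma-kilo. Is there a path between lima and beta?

No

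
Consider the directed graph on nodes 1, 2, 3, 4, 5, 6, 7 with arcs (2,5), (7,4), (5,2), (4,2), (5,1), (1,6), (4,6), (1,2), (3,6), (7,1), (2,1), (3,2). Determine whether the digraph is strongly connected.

There is no directed path from 2 to 3, so the graph is not strongly connected.

No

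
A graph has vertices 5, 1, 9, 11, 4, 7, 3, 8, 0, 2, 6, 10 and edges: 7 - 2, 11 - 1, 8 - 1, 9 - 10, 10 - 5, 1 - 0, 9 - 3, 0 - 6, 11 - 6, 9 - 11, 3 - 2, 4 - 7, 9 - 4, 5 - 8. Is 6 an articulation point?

Deleting 6 leaves 1 component (was 1) (its neighbors 0, 11 remain connected to each other), so 6 is not a cut vertex.

No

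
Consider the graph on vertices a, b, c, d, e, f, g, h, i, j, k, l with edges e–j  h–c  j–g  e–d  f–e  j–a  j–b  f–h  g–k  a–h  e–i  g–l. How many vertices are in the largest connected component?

12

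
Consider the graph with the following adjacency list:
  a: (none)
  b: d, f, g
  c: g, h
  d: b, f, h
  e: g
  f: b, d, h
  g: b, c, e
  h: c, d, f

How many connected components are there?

a is isolated — a component by itself.
Starting from b we can reach b, c, d, e, f, g, h. That is one component of size 7.
Total: 2 components.

2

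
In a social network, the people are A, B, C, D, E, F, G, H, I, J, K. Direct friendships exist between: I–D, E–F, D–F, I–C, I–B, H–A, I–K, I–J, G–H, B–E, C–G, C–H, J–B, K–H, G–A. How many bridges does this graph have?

0

The edges on the cycle I-J-B-I are not bridges since each lies on that cycle.
Every edge lies on some cycle, so there are no bridges.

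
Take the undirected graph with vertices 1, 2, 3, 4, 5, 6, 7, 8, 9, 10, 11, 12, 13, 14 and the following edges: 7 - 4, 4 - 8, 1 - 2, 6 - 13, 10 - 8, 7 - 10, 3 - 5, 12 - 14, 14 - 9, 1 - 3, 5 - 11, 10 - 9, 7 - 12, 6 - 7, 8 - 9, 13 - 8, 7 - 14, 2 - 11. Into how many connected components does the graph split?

2

Starting from 1 we can reach 1, 2, 3, 5, 11. That is one component of size 5.
Starting from 4 we can reach 4, 6, 7, 8, 9, 10, 12, 13, 14. That is one component of size 9.
Total: 2 components.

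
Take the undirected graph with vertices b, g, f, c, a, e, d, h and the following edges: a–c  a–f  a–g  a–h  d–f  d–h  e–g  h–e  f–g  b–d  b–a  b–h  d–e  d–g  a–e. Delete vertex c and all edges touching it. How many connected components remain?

With c gone, the remaining components are: {a, b, d, e, f, g, h}.
That is 1 component.

1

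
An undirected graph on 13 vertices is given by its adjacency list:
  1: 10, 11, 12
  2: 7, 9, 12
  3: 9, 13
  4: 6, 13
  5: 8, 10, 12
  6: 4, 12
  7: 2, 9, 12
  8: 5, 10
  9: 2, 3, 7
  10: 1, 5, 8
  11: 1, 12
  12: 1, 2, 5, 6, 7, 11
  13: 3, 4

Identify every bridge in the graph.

none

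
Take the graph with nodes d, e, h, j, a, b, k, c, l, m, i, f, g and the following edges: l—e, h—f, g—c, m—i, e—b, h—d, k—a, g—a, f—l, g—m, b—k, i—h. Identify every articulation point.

g, h

Removing g increases the component count from 2 to 3, so g is a cut vertex.
Removing h increases the component count from 2 to 3, so h is a cut vertex.
By contrast removing c leaves 2 components; it is not a cut vertex. No other vertex is a cut vertex either.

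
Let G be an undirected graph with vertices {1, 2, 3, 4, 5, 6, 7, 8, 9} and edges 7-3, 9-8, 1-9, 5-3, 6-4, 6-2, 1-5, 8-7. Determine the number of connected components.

2

Starting from 2 we can reach 2, 4, 6. That is one component of size 3.
Starting from 1 we can reach 1, 3, 5, 7, 8, 9. That is one component of size 6.
Total: 2 components.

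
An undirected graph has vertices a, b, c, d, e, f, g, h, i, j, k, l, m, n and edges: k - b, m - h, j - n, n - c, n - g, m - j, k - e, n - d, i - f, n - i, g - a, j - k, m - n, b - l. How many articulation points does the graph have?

7

Removing b increases the component count from 1 to 2, so b is a cut vertex.
Removing g increases the component count from 1 to 2, so g is a cut vertex.
Removing i increases the component count from 1 to 2, so i is a cut vertex.
Likewise j, k, m, n are cut vertices.
By contrast removing e leaves 1 component; it is not a cut vertex. No other vertex is a cut vertex either.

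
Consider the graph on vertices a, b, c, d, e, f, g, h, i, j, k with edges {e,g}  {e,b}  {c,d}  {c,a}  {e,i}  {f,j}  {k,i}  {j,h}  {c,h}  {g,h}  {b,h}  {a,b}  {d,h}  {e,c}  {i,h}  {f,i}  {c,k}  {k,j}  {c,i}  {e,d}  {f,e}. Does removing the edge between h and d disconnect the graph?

No

After removing h–d, the path h-c-d still connects them, so the edge is not a bridge.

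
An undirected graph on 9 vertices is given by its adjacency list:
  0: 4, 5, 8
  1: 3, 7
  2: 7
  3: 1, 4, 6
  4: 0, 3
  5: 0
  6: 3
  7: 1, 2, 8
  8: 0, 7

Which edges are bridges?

The edges on the cycle 7-8-0-4-3-1-7 are not bridges since each lies on that cycle.
But removing 7-2 disconnects 7 from 2; removing 6-3 disconnects 6 from 3; removing 0-5 disconnects 0 from 5 — these are bridges.

0-5, 2-7, 3-6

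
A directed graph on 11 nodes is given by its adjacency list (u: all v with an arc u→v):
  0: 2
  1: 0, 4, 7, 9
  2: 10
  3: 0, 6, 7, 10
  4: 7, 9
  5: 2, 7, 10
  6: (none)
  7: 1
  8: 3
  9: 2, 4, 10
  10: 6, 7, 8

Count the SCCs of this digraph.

3

{0, 1, 2, 3, 4, 7, 8, 9, 10} are all mutually reachable — one SCC of size 9.
{6} is an SCC by itself.
{5} is an SCC by itself.
That gives 3 strongly connected components.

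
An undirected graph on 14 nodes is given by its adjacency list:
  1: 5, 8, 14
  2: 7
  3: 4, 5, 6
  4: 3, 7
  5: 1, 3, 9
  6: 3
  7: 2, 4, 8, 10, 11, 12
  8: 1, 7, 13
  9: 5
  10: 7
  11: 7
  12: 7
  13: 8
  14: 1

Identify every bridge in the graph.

1-14, 10-7, 11-7, 12-7, 13-8, 2-7, 3-6, 5-9

The edges on the cycle 5-1-8-7-4-3-5 are not bridges since each lies on that cycle.
But removing 5-9 disconnects 5 from 9; removing 12-7 disconnects 12 from 7; removing 7-10 disconnects 7 from 10; removing 2-7 disconnects 2 from 7 — these are bridges.
In total 8 edges are bridges.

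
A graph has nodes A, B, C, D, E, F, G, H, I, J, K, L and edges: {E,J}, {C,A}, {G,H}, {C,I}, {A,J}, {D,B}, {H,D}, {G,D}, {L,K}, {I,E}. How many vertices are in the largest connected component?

F is isolated — a component by itself.
Starting from K we can reach K, L. That is one component of size 2.
Starting from B we can reach B, D, G, H. That is one component of size 4.
Starting from A we can reach A, C, E, I, J. That is one component of size 5.
The largest has 5 vertices.

5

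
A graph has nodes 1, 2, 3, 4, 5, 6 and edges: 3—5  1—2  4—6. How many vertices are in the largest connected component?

Starting from 4 we can reach 4, 6. That is one component of size 2.
Starting from 3 we can reach 3, 5. That is one component of size 2.
Starting from 1 we can reach 1, 2. That is one component of size 2.
The largest has 2 vertices.

2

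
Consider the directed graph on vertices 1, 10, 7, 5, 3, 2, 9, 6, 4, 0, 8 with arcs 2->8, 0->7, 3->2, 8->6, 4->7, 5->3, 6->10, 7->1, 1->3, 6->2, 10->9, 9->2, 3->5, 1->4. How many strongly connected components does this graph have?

4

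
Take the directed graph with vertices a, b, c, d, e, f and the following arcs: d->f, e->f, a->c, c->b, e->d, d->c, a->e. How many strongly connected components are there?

6

{a} is an SCC by itself.
{d} is an SCC by itself.
{c} is an SCC by itself.
{f} is an SCC by itself.
{e} is an SCC by itself.
(and 1 more singleton SCC)
That gives 6 strongly connected components.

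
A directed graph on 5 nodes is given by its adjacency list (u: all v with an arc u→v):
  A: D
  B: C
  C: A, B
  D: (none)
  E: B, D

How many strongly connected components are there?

4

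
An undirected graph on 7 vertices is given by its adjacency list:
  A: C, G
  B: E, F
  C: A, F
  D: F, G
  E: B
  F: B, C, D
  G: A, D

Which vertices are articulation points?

Removing B increases the component count from 1 to 2, so B is a cut vertex.
Removing F increases the component count from 1 to 2, so F is a cut vertex.
By contrast removing A leaves 1 component; it is not a cut vertex. No other vertex is a cut vertex either.

B, F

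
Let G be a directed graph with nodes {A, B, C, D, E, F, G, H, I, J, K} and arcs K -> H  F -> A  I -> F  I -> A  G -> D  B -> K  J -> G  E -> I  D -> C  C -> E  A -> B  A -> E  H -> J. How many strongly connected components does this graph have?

{A, B, C, D, E, F, G, H, I, J, K} are all mutually reachable — one SCC of size 11.
That gives 1 strongly connected component.

1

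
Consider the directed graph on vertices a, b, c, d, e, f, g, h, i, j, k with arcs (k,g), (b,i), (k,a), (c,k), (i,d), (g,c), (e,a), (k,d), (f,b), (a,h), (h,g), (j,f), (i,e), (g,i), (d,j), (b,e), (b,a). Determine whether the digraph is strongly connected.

Yes

From b we can reach every vertex (a, b, c, d, e, f, g, h, i, j, k), and every vertex can reach b (a, b, c, d, e, f, g, h, i, j, k). So the whole graph is one strongly connected component.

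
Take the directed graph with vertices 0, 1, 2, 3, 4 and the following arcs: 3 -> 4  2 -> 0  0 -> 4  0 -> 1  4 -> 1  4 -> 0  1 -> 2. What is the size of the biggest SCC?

4

{0, 1, 2, 4} are all mutually reachable — one SCC of size 4.
{3} is an SCC by itself.
The largest has 4 vertices.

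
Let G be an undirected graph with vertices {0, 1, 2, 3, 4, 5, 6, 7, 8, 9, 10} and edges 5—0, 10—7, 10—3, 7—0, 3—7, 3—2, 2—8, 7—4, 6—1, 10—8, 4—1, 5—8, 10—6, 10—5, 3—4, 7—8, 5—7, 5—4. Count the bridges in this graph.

The edges on the cycle 10-3-7-4-5-10 are not bridges since each lies on that cycle.
Every edge lies on some cycle, so there are no bridges.

0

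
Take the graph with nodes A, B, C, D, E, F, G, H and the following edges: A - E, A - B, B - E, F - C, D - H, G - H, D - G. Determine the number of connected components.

3

Starting from C we can reach C, F. That is one component of size 2.
Starting from D we can reach D, G, H. That is one component of size 3.
Starting from A we can reach A, B, E. That is one component of size 3.
Total: 3 components.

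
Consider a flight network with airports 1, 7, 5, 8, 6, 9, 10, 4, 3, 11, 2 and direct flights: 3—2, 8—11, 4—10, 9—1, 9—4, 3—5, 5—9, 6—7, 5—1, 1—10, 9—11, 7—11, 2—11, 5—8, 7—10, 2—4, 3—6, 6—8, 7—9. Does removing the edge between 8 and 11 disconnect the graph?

After removing 8—11, the path 8-6-7-11 still connects them, so the edge is not a bridge.

No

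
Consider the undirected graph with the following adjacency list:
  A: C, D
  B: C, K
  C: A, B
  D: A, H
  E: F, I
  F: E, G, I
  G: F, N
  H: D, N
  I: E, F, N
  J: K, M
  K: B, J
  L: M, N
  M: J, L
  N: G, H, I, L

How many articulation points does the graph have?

1

Removing N increases the component count from 1 to 2, so N is a cut vertex.
By contrast removing M leaves 1 component; it is not a cut vertex. No other vertex is a cut vertex either.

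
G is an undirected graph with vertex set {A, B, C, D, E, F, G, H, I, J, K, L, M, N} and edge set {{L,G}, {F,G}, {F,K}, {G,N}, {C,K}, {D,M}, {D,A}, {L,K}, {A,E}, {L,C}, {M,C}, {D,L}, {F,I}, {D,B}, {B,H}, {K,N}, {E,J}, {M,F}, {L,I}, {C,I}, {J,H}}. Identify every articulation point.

Removing D increases the component count from 1 to 2, so D is a cut vertex.
By contrast removing M leaves 1 component; it is not a cut vertex. No other vertex is a cut vertex either.

D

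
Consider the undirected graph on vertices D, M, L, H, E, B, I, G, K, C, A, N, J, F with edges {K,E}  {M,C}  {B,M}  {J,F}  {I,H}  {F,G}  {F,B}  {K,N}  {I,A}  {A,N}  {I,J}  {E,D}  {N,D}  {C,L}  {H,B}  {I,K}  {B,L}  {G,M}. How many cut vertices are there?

Removing I increases the component count from 1 to 2, so I is a cut vertex.
By contrast removing G leaves 1 component; it is not a cut vertex. No other vertex is a cut vertex either.

1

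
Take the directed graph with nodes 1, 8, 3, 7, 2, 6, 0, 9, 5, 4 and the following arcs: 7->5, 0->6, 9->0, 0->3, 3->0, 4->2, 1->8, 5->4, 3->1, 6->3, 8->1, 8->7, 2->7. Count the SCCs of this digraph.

{2, 4, 5, 7} are all mutually reachable — one SCC of size 4.
{0, 3, 6} are all mutually reachable — one SCC of size 3.
{1, 8} are all mutually reachable — one SCC of size 2.
{9} is an SCC by itself.
That gives 4 strongly connected components.

4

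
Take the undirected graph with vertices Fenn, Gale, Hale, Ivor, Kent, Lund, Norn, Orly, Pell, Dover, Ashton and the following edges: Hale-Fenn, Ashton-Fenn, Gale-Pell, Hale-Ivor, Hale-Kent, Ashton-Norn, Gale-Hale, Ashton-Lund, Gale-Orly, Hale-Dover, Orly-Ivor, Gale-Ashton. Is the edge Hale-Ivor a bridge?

After removing Hale-Ivor, the path Hale-Gale-Orly-Ivor still connects them, so the edge is not a bridge.

No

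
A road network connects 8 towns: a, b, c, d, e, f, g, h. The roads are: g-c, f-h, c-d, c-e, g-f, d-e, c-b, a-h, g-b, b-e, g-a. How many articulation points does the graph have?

1

Removing g increases the component count from 1 to 2, so g is a cut vertex.
By contrast removing a leaves 1 component; it is not a cut vertex. No other vertex is a cut vertex either.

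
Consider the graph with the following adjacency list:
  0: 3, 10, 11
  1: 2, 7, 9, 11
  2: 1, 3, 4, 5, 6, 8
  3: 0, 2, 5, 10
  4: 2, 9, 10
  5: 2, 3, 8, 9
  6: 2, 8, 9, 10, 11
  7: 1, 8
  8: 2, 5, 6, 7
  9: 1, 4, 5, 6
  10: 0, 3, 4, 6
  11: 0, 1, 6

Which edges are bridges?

none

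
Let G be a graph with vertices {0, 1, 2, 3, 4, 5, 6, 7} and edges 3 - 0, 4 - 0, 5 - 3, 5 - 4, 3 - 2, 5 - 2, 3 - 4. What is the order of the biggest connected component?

1 is isolated — a component by itself.
6 is isolated — a component by itself.
7 is isolated — a component by itself.
Starting from 0 we can reach 0, 2, 3, 4, 5. That is one component of size 5.
The largest has 5 vertices.

5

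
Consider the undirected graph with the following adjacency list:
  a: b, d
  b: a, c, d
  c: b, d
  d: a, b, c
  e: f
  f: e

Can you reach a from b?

Yes

From b we can reach a, b, c, d, which includes a.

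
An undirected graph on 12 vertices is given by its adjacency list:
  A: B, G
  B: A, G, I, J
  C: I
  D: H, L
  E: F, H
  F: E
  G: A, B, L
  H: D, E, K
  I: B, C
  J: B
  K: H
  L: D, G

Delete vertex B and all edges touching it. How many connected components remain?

With B gone, the remaining components are: {J}; {C, I}; {A, D, E, F, G, H, K, L}.
That is 3 components.

3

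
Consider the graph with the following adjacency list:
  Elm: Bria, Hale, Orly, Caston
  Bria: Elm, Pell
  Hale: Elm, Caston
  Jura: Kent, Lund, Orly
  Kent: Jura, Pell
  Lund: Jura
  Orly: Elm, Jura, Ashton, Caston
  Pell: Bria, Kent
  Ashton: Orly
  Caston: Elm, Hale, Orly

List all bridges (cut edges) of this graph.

Ashton-Orly, Jura-Lund

The edges on the cycle Elm-Orly-Jura-Kent-Pell-Bria-Elm are not bridges since each lies on that cycle.
But removing Ashton-Orly disconnects Ashton from Orly; removing Lund-Jura disconnects Lund from Jura — these are bridges.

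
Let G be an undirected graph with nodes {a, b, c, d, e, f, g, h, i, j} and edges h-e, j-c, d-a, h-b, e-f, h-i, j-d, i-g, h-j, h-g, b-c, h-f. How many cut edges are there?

2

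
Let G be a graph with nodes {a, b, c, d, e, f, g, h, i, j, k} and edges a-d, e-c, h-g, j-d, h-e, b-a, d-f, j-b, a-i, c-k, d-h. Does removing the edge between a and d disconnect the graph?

No

After removing a-d, the path a-b-j-d still connects them, so the edge is not a bridge.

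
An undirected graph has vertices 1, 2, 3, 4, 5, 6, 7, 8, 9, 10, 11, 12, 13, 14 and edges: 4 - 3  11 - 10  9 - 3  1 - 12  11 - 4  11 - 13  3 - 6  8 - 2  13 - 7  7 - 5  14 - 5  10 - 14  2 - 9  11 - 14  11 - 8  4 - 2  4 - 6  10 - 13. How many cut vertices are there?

Removing 11 increases the component count from 2 to 3, so 11 is a cut vertex.
By contrast removing 12 leaves 2 components; it is not a cut vertex. No other vertex is a cut vertex either.

1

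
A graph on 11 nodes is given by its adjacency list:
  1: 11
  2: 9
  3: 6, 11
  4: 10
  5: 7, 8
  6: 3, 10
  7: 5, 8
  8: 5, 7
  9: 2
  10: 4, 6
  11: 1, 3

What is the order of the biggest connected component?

Starting from 2 we can reach 2, 9. That is one component of size 2.
Starting from 5 we can reach 5, 7, 8. That is one component of size 3.
Starting from 1 we can reach 1, 3, 4, 6, 10, 11. That is one component of size 6.
The largest has 6 vertices.

6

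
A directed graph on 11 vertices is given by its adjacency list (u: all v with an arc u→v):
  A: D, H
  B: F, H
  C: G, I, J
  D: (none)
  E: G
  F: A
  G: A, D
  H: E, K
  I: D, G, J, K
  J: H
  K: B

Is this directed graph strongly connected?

No

There is no directed path from I to C, so the graph is not strongly connected.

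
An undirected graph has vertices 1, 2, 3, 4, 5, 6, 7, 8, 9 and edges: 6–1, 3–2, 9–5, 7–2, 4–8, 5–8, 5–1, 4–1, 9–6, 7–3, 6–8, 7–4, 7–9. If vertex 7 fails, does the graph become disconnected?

Yes

Deleting 7 raises the number of components from 1 to 2, so 7 is a cut vertex.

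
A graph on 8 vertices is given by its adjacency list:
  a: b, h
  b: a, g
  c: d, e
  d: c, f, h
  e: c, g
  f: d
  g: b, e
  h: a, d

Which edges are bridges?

The edges on the cycle e-g-b-a-h-d-c-e are not bridges since each lies on that cycle.
But removing d-f disconnects d from f — this is a bridge.

d-f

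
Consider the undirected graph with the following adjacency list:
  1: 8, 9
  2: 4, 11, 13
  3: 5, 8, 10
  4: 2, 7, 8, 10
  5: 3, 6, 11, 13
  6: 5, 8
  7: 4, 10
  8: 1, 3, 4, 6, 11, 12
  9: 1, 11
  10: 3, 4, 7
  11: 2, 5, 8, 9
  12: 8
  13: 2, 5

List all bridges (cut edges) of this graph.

12-8

The edges on the cycle 8-4-2-13-5-11-8 are not bridges since each lies on that cycle.
But removing 12-8 disconnects 12 from 8 — this is a bridge.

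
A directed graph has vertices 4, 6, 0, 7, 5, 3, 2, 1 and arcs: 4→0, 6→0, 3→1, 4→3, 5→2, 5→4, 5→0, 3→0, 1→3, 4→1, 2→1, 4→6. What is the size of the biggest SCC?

{1, 3} are all mutually reachable — one SCC of size 2.
{7} is an SCC by itself.
{0} is an SCC by itself.
{4} is an SCC by itself.
{6} is an SCC by itself.
(and 2 more singleton SCCs)
The largest has 2 vertices.

2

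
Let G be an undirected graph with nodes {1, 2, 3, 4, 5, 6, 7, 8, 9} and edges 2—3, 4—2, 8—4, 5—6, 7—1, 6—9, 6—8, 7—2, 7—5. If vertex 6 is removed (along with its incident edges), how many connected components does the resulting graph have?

With 6 gone, the remaining components are: {9}; {1, 2, 3, 4, 5, 7, 8}.
That is 2 components.

2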